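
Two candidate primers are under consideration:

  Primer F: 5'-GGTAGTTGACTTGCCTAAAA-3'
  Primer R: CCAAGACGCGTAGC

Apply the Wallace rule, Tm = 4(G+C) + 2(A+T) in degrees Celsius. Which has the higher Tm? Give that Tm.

Primer F: A+T=12, G+C=8 → Tm = 2(12)+4(8) = 56°C
Primer R: A+T=5, G+C=9 → Tm = 2(5)+4(9) = 46°C
56°C vs 46°C → primer F is higher.

Primer F, 56°C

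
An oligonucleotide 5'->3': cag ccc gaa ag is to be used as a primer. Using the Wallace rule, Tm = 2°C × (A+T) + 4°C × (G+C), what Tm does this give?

T=0, G=3, A=4, C=4
So N_AT = 4 and N_GC = 7.
Tm = 4·7 + 2·4 = 28 + 8 = 36°C

36°C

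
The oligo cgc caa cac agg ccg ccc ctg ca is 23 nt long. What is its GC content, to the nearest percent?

Base counts: C=12, G=5, A=5, T=1
G+C = 5 + 12 = 17 out of 23 bases
%GC = 17/23 × 100 = 73.91% ≈ 74%

74%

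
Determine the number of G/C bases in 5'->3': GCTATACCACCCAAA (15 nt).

Counting bases: G=1, C=6, A=6, T=2
G+C = 1 + 6 = 7

7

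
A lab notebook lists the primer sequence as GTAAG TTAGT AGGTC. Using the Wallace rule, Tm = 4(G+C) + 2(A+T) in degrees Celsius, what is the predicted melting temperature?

Counting bases: C=1, T=5, A=4, G=5
So N_AT = 9 and N_GC = 6.
Tm = 2×9 + 4×6 = 42°C

42°C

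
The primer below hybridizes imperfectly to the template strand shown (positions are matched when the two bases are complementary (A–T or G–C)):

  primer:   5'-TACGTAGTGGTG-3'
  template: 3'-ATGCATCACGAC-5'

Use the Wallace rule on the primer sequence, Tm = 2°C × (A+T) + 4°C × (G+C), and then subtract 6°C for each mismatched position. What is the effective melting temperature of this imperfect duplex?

30°C

Primer base counts: A=2, T=4, G=5, C=1 → A+T=6, G+C=6
Perfect-match Tm = 2(6) + 4(6) = 12 + 24 = 36°C
Mismatches (positions where the bases are not complementary): 1 (at position 10)
Effective Tm = 36 − 1×6 = 36 − 6 = 30°C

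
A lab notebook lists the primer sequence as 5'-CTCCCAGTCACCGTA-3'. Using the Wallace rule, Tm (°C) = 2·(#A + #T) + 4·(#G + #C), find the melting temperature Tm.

48°C

C=7, T=3, A=3, G=2
A+T = 6, G+C = 9
Tm = 2(6) + 4(9) = 12 + 36 = 48°C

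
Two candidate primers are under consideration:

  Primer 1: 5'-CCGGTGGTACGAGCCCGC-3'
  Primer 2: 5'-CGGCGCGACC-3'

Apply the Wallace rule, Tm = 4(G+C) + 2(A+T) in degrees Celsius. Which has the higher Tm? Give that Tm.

Primer 1, 64°C

Primer 1: A+T=4, G+C=14 → Tm = 2(4)+4(14) = 64°C
Primer 2: A+T=1, G+C=9 → Tm = 2(1)+4(9) = 38°C
64°C vs 38°C → primer 1 is higher.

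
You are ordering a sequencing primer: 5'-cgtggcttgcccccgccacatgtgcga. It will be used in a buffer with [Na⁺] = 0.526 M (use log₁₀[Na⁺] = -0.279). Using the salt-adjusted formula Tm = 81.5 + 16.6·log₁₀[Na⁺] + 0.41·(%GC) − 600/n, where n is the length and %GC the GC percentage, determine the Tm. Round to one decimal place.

83.5°C

Length n = 27. Scanning the sequence gives A=3, T=5, G=8, C=11.
G+C = 19, so %GC = 19/27 × 100 = 70.37%
Salt term: 16.6 × (-0.279) = -4.631
GC term: 0.41 × 70.37 = 28.852; length term: −600/27 = −22.222
Tm = 81.5 + (-4.631) + 28.852 − 22.222 = 83.499 → 83.5°C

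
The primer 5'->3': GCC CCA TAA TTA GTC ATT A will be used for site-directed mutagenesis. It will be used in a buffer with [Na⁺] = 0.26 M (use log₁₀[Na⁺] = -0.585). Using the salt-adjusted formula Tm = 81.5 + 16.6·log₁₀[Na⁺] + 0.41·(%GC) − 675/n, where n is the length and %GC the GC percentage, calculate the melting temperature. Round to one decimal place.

51.4°C

Length n = 19. A=6, T=6, G=2, C=5
G+C = 7, so %GC = 7/19 × 100 = 36.842%
Salt term: 16.6 × (-0.585) = -9.711
GC term: 0.41 × 36.842 = 15.105; length term: −675/19 = −35.526
Tm = 81.5 + (-9.711) + 15.105 − 35.526 = 51.368 → 51.4°C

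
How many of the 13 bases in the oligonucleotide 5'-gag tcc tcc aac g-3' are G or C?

Base counts: T=2, A=3, C=5, G=3
G+C = 3 + 5 = 8

8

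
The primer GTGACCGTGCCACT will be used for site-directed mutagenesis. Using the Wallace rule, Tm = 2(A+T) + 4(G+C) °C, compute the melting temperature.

46°C

C=5, A=2, G=4, T=3
A+T = 5, G+C = 9
Tm = 2×5 + 4×9 = 46°C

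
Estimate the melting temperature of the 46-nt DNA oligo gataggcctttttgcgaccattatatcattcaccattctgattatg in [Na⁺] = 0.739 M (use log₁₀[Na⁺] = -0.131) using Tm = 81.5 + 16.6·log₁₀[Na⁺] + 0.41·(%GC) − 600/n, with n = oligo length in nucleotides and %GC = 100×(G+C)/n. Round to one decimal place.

81.4°C

Length n = 46. Counting bases: C=10, A=11, G=7, T=18
G+C = 17, so %GC = 17/46 × 100 = 36.957%
Salt term: 16.6 × (-0.131) = -2.175
GC term: 0.41 × 36.957 = 15.152; length term: −600/46 = −13.043
Tm = 81.5 + (-2.175) + 15.152 − 13.043 = 81.434 → 81.4°C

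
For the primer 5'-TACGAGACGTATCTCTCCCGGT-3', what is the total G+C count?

12

A=4, G=5, T=6, C=7
G+C = 5 + 7 = 12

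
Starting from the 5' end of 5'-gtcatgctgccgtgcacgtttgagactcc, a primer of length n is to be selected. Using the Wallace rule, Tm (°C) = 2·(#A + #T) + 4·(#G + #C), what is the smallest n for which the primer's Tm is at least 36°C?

First 10 bases: GTCATGCTGC → Tm = 32°C (< 36°C)
First 11 bases: GTCATGCTGCC → Tm = 36°C (≥ 36°C)
Since every base adds ≥2°C, Tm only increases with n, so the threshold is first crossed at n = 11.

n = 11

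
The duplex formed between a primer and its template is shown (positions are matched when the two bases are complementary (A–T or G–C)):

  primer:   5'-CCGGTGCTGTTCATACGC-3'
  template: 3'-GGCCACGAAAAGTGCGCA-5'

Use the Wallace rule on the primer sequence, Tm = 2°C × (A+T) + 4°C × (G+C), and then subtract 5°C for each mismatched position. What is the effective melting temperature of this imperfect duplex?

Primer base counts: A=2, T=5, G=5, C=6 → A+T=7, G+C=11
Perfect-match Tm = 2(7) + 4(11) = 14 + 44 = 58°C
Mismatches (positions where the bases are not complementary): 4 (at positions 9, 14, 15, 18)
Effective Tm = 58 − 4×5 = 58 − 20 = 38°C

38°C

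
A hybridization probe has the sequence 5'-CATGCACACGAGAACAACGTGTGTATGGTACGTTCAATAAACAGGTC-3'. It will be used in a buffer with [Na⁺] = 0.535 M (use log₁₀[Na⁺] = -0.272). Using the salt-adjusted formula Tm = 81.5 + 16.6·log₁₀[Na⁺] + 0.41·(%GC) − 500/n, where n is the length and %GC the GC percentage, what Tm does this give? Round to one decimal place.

84.7°C

Length n = 47. Base counts: T=10, A=16, C=10, G=11
G+C = 21, so %GC = 21/47 × 100 = 44.681%
Salt term: 16.6 × (-0.272) = -4.515
GC term: 0.41 × 44.681 = 18.319; length term: −500/47 = −10.638
Tm = 81.5 + (-4.515) + 18.319 − 10.638 = 84.666 → 84.7°C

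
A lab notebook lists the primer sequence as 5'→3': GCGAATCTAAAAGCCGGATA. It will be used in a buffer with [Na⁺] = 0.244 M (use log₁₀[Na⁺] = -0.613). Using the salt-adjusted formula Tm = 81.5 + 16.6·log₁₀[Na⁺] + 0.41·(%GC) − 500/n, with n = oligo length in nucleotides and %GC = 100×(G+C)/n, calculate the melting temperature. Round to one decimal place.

Length n = 20. Base counts: A=8, C=4, T=3, G=5
G+C = 9, so %GC = 9/20 × 100 = 45%
Salt term: 16.6 × (-0.613) = -10.176
GC term: 0.41 × 45 = 18.45; length term: −500/20 = −25
Tm = 81.5 + (-10.176) + 18.45 − 25 = 64.774 → 64.8°C

64.8°C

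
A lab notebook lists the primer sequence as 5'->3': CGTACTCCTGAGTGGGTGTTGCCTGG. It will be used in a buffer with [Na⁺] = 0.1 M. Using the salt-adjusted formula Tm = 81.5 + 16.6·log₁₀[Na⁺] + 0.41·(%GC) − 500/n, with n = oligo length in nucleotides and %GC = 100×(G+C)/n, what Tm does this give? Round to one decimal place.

Length n = 26. Scanning the sequence gives A=2, G=10, T=8, C=6.
G+C = 16, so %GC = 16/26 × 100 = 61.538%
Salt term: 16.6 × (-1) = -16.6
GC term: 0.41 × 61.538 = 25.231; length term: −500/26 = −19.231
Tm = 81.5 + (-16.6) + 25.231 − 19.231 = 70.9 → 70.9°C

70.9°C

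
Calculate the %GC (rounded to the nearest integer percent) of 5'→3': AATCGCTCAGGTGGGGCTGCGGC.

70%

T=4, G=10, A=3, C=6
G+C = 10 + 6 = 16 out of 23 bases
%GC = 16/23 × 100 = 69.57% ≈ 70%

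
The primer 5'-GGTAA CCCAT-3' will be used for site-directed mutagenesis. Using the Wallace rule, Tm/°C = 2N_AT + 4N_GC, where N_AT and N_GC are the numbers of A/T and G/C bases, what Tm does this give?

30°C

Counting bases: A=3, G=2, T=2, C=3
A+T = 5, G+C = 5
Tm = 2×5 + 4×5 = 30°C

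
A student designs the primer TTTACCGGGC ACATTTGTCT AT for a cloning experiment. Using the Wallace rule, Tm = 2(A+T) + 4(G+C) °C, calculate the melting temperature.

62°C

Scanning the sequence gives T=9, A=4, G=4, C=5.
So N_AT = 13 and N_GC = 9.
Tm = 4·9 + 2·13 = 36 + 26 = 62°C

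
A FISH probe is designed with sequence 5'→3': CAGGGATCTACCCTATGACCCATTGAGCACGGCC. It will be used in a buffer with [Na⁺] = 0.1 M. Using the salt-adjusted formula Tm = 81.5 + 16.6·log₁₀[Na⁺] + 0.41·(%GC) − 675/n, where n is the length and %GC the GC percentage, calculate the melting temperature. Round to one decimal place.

Length n = 34. Counting bases: T=6, C=12, A=8, G=8
G+C = 20, so %GC = 20/34 × 100 = 58.824%
Salt term: 16.6 × (-1) = -16.6
GC term: 0.41 × 58.824 = 24.118; length term: −675/34 = −19.853
Tm = 81.5 + (-16.6) + 24.118 − 19.853 = 69.165 → 69.2°C

69.2°C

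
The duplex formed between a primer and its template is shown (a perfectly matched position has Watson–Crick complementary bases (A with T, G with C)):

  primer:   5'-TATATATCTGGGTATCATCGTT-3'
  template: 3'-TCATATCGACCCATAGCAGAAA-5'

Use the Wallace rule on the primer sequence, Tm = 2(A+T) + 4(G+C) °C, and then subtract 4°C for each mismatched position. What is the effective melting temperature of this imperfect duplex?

Primer base counts: A=5, T=10, G=4, C=3 → A+T=15, G+C=7
Perfect-match Tm = 2(15) + 4(7) = 30 + 28 = 58°C
Mismatches (positions where the bases are not complementary): 5 (at positions 1, 2, 7, 17, 20)
Effective Tm = 58 − 5×4 = 58 − 20 = 38°C

38°C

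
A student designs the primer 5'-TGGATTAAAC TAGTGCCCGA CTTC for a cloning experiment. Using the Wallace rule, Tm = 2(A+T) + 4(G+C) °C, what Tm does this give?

C=6, G=5, A=6, T=7
A+T = 13, G+C = 11
Tm = 2(13) + 4(11) = 26 + 44 = 70°C

70°C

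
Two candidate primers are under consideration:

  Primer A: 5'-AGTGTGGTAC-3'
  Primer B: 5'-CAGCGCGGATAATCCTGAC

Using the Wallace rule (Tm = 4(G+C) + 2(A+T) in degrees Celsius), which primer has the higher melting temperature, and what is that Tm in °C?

Primer A: A+T=5, G+C=5 → Tm = 2(5)+4(5) = 30°C
Primer B: A+T=8, G+C=11 → Tm = 2(8)+4(11) = 60°C
30°C vs 60°C → primer B is higher.

Primer B, 60°C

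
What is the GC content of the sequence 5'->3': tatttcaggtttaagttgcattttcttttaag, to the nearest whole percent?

Counting bases: C=3, T=17, A=7, G=5
G+C = 5 + 3 = 8 out of 32 bases
%GC = 8/32 × 100 = 25% ≈ 25%

25%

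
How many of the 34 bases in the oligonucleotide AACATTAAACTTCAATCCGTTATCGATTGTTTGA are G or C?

10

C=6, G=4, T=13, A=11
Total G or C: 4 + 6 = 10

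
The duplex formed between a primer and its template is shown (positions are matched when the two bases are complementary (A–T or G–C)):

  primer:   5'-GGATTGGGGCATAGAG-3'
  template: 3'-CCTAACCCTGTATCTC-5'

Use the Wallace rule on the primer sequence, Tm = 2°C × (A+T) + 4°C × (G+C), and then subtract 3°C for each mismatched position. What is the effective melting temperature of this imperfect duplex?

47°C

Primer base counts: A=4, T=3, G=8, C=1 → A+T=7, G+C=9
Perfect-match Tm = 2(7) + 4(9) = 14 + 36 = 50°C
Mismatches (positions where the bases are not complementary): 1 (at position 9)
Effective Tm = 50 − 1×3 = 50 − 3 = 47°C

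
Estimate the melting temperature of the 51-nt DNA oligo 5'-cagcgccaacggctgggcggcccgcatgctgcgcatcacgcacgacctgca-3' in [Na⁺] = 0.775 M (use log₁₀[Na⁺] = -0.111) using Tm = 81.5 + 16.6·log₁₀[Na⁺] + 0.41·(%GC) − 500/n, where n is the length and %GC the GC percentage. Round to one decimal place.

Length n = 51. A=9, C=21, G=16, T=5
G+C = 37, so %GC = 37/51 × 100 = 72.549%
Salt term: 16.6 × (-0.111) = -1.843
GC term: 0.41 × 72.549 = 29.745; length term: −500/51 = −9.804
Tm = 81.5 + (-1.843) + 29.745 − 9.804 = 99.598 → 99.6°C

99.6°C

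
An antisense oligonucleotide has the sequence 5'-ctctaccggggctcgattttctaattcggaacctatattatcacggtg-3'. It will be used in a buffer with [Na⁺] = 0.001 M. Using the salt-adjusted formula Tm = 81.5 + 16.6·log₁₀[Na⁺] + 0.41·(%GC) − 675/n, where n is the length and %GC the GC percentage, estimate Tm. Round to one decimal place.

36.4°C

Length n = 48. Counting bases: T=16, A=10, C=12, G=10
G+C = 22, so %GC = 22/48 × 100 = 45.833%
Salt term: 16.6 × (-3) = -49.8
GC term: 0.41 × 45.833 = 18.792; length term: −675/48 = −14.062
Tm = 81.5 + (-49.8) + 18.792 − 14.062 = 36.43 → 36.4°C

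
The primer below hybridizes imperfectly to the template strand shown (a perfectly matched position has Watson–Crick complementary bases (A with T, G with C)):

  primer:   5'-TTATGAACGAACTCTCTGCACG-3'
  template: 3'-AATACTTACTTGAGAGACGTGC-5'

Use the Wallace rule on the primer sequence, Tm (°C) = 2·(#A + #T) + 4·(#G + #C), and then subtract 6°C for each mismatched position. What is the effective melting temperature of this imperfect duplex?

58°C

Primer base counts: A=6, T=6, G=4, C=6 → A+T=12, G+C=10
Perfect-match Tm = 2(12) + 4(10) = 24 + 40 = 64°C
Mismatches (positions where the bases are not complementary): 1 (at position 8)
Effective Tm = 64 − 1×6 = 64 − 6 = 58°C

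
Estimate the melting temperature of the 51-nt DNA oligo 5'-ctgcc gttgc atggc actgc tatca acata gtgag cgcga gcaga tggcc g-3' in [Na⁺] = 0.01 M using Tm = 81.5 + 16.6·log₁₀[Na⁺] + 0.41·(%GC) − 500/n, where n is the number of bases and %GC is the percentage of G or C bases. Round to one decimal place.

Length n = 51. Scanning the sequence gives T=10, A=11, G=16, C=14.
G+C = 30, so %GC = 30/51 × 100 = 58.824%
Salt term: 16.6 × (-2) = -33.2
GC term: 0.41 × 58.824 = 24.118; length term: −500/51 = −9.804
Tm = 81.5 + (-33.2) + 24.118 − 9.804 = 62.614 → 62.6°C

62.6°C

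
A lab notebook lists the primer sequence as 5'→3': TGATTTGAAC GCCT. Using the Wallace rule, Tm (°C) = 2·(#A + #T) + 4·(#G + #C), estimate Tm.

40°C

Base counts: C=3, A=3, G=3, T=5
AT pairs contribute 8, GC pairs contribute 6.
Tm = 2(8) + 4(6) = 16 + 24 = 40°C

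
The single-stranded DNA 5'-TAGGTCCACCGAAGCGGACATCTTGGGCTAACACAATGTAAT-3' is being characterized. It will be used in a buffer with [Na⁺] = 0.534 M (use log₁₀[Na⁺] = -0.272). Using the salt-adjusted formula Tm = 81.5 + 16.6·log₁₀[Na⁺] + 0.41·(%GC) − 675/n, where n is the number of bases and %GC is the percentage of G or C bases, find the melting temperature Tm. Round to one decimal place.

Length n = 42. T=9, A=13, G=10, C=10
G+C = 20, so %GC = 20/42 × 100 = 47.619%
Salt term: 16.6 × (-0.272) = -4.515
GC term: 0.41 × 47.619 = 19.524; length term: −675/42 = −16.071
Tm = 81.5 + (-4.515) + 19.524 − 16.071 = 80.438 → 80.4°C

80.4°C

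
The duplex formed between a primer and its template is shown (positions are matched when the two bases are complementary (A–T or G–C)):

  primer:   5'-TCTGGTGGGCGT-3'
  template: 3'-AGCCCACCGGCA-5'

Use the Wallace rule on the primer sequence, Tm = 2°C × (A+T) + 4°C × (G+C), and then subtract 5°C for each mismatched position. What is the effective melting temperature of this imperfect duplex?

30°C

Primer base counts: A=0, T=4, G=6, C=2 → A+T=4, G+C=8
Perfect-match Tm = 2(4) + 4(8) = 8 + 32 = 40°C
Mismatches (positions where the bases are not complementary): 2 (at positions 3, 9)
Effective Tm = 40 − 2×5 = 40 − 10 = 30°C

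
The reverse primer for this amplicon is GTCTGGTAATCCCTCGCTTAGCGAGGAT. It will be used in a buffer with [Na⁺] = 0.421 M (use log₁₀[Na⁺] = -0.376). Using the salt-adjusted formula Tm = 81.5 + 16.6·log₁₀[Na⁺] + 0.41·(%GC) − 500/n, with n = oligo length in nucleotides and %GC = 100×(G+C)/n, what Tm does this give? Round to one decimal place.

Length n = 28. G=8, T=8, C=7, A=5
G+C = 15, so %GC = 15/28 × 100 = 53.571%
Salt term: 16.6 × (-0.376) = -6.242
GC term: 0.41 × 53.571 = 21.964; length term: −500/28 = −17.857
Tm = 81.5 + (-6.242) + 21.964 − 17.857 = 79.365 → 79.4°C

79.4°C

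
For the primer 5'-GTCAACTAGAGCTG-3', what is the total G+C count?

C=3, G=4, T=3, A=4
Total G or C: 4 + 3 = 7

7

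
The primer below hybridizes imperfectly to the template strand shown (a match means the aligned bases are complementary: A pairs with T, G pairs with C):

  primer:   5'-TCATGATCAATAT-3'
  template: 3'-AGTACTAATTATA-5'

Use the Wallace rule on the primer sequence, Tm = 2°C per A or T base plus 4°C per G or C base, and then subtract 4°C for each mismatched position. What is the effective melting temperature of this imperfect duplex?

Primer base counts: A=5, T=5, G=1, C=2 → A+T=10, G+C=3
Perfect-match Tm = 2(10) + 4(3) = 20 + 12 = 32°C
Mismatches (positions where the bases are not complementary): 1 (at position 8)
Effective Tm = 32 − 1×4 = 32 − 4 = 28°C

28°C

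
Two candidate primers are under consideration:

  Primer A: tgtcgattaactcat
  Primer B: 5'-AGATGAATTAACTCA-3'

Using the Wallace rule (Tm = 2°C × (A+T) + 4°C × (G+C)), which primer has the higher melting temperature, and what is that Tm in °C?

Primer A: A+T=10, G+C=5 → Tm = 2(10)+4(5) = 40°C
Primer B: A+T=11, G+C=4 → Tm = 2(11)+4(4) = 38°C
40°C vs 38°C → primer A is higher.

Primer A, 40°C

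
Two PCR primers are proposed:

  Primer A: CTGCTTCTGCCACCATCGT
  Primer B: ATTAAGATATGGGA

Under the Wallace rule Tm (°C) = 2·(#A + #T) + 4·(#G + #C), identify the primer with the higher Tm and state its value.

Primer A: A+T=8, G+C=11 → Tm = 2(8)+4(11) = 60°C
Primer B: A+T=10, G+C=4 → Tm = 2(10)+4(4) = 36°C
60°C vs 36°C → primer A is higher.

Primer A, 60°C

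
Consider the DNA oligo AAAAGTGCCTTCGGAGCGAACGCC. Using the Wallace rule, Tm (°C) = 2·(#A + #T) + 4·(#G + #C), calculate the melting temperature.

76°C

Scanning the sequence gives G=7, A=7, C=7, T=3.
AT pairs contribute 10, GC pairs contribute 14.
Tm = 4·14 + 2·10 = 56 + 20 = 76°C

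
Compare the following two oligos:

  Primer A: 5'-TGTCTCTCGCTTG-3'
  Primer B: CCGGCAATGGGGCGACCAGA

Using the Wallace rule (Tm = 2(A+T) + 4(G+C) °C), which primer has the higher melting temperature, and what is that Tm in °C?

Primer A: A+T=6, G+C=7 → Tm = 2(6)+4(7) = 40°C
Primer B: A+T=6, G+C=14 → Tm = 2(6)+4(14) = 68°C
40°C vs 68°C → primer B is higher.

Primer B, 68°C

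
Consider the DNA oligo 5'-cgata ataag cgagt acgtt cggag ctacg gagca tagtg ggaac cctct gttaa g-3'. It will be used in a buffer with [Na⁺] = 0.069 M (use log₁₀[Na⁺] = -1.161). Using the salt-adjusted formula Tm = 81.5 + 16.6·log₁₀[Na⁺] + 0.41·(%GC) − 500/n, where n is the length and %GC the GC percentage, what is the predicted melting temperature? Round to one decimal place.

Length n = 56. Counting bases: G=17, C=11, A=16, T=12
G+C = 28, so %GC = 28/56 × 100 = 50%
Salt term: 16.6 × (-1.161) = -19.273
GC term: 0.41 × 50 = 20.5; length term: −500/56 = −8.929
Tm = 81.5 + (-19.273) + 20.5 − 8.929 = 73.798 → 73.8°C

73.8°C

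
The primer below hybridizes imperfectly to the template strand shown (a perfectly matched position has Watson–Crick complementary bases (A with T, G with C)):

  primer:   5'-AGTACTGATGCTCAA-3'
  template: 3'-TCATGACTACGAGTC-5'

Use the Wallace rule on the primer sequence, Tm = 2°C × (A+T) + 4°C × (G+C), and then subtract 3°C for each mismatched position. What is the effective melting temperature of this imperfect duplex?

Primer base counts: A=5, T=4, G=3, C=3 → A+T=9, G+C=6
Perfect-match Tm = 2(9) + 4(6) = 18 + 24 = 42°C
Mismatches (positions where the bases are not complementary): 1 (at position 15)
Effective Tm = 42 − 1×3 = 42 − 3 = 39°C

39°C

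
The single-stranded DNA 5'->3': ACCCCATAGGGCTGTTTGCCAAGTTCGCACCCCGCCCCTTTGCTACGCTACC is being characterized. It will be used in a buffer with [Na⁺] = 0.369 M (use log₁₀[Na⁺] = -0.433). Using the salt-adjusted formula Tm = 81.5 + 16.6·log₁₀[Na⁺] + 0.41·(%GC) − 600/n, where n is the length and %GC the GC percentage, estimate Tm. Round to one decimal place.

Length n = 52. Scanning the sequence gives C=22, T=12, G=10, A=8.
G+C = 32, so %GC = 32/52 × 100 = 61.538%
Salt term: 16.6 × (-0.433) = -7.188
GC term: 0.41 × 61.538 = 25.231; length term: −600/52 = −11.538
Tm = 81.5 + (-7.188) + 25.231 − 11.538 = 88.005 → 88.0°C

88.0°C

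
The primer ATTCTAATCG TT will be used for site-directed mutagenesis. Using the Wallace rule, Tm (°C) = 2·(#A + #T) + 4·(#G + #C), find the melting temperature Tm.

Base counts: G=1, C=2, A=3, T=6
A+T = 9, G+C = 3
Tm = 2×9 + 4×3 = 30°C

30°C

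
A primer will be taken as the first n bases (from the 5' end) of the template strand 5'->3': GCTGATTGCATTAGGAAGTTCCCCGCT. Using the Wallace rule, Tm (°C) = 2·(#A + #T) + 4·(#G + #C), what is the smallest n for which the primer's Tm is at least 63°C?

n = 22

First 21 bases: GCTGATTGCATTAGGAAGTTC → Tm = 60°C (< 63°C)
First 22 bases: GCTGATTGCATTAGGAAGTTCC → Tm = 64°C (≥ 63°C)
Since every base adds ≥2°C, Tm only increases with n, so the threshold is first crossed at n = 22.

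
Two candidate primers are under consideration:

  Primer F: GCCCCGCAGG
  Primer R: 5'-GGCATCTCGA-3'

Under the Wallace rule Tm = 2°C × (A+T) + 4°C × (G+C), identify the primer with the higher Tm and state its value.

Primer F, 38°C

Primer F: A+T=1, G+C=9 → Tm = 2(1)+4(9) = 38°C
Primer R: A+T=4, G+C=6 → Tm = 2(4)+4(6) = 32°C
38°C vs 32°C → primer F is higher.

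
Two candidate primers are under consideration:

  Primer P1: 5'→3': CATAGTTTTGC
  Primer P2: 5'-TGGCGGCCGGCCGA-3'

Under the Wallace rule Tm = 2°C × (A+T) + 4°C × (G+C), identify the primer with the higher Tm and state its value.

Primer P1: A+T=7, G+C=4 → Tm = 2(7)+4(4) = 30°C
Primer P2: A+T=2, G+C=12 → Tm = 2(2)+4(12) = 52°C
30°C vs 52°C → primer P2 is higher.

Primer P2, 52°C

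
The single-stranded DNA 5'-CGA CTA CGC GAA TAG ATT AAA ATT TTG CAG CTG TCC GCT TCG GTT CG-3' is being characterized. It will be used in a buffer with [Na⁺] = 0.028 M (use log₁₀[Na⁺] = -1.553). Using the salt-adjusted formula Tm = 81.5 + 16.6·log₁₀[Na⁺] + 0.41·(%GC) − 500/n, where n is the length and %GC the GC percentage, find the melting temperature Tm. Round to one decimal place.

64.3°C

Length n = 47. A=11, G=11, T=14, C=11
G+C = 22, so %GC = 22/47 × 100 = 46.809%
Salt term: 16.6 × (-1.553) = -25.78
GC term: 0.41 × 46.809 = 19.192; length term: −500/47 = −10.638
Tm = 81.5 + (-25.78) + 19.192 − 10.638 = 64.274 → 64.3°C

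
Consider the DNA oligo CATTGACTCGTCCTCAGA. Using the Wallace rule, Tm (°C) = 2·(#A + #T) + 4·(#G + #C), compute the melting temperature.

C=6, T=5, A=4, G=3
AT pairs contribute 9, GC pairs contribute 9.
Tm = 2×9 + 4×9 = 54°C

54°C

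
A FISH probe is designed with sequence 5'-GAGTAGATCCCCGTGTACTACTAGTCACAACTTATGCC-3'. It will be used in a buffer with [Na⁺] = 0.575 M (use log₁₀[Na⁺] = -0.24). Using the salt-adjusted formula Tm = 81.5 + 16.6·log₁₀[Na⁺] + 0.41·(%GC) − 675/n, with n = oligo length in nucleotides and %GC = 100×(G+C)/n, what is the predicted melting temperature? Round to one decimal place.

Length n = 38. Counting bases: T=10, A=10, G=7, C=11
G+C = 18, so %GC = 18/38 × 100 = 47.368%
Salt term: 16.6 × (-0.24) = -3.984
GC term: 0.41 × 47.368 = 19.421; length term: −675/38 = −17.763
Tm = 81.5 + (-3.984) + 19.421 − 17.763 = 79.174 → 79.2°C

79.2°C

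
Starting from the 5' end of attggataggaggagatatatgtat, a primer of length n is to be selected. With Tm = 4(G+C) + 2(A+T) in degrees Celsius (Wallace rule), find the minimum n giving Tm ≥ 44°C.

n = 15

First 14 bases: ATTGGATAGGAGGA → Tm = 40°C (< 44°C)
First 15 bases: ATTGGATAGGAGGAG → Tm = 44°C (≥ 44°C)
Since every base adds ≥2°C, Tm only increases with n, so the threshold is first crossed at n = 15.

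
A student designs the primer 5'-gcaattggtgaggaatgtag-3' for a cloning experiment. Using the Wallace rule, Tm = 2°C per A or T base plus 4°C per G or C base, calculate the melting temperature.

C=1, A=6, T=5, G=8
A+T = 11, G+C = 9
Tm = 2(11) + 4(9) = 22 + 36 = 58°C

58°C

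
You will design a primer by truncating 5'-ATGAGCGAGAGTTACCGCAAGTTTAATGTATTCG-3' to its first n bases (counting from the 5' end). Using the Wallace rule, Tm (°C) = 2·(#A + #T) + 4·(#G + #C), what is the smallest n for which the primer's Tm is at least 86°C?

First 30 bases: ATGAGCGAGAGTTACCGCAAGTTTAATGTA → Tm = 84°C (< 86°C)
First 31 bases: ATGAGCGAGAGTTACCGCAAGTTTAATGTAT → Tm = 86°C (≥ 86°C)
Each additional base adds 2°C (A/T) or 4°C (G/C), so Tm is non-decreasing in n; n = 31 is the first length to reach 86°C.

n = 31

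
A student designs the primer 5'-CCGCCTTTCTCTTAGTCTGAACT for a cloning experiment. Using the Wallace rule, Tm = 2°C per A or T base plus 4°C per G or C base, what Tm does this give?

68°C

Scanning the sequence gives C=8, T=9, G=3, A=3.
So N_AT = 12 and N_GC = 11.
Tm = 2×12 + 4×11 = 68°C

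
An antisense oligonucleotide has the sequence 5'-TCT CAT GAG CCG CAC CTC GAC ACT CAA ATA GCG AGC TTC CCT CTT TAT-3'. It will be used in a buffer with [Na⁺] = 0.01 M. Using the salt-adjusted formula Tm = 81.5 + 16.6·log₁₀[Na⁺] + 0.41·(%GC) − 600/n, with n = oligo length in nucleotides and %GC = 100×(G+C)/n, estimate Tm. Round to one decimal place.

Length n = 48. Scanning the sequence gives A=11, G=7, T=13, C=17.
G+C = 24, so %GC = 24/48 × 100 = 50%
Salt term: 16.6 × (-2) = -33.2
GC term: 0.41 × 50 = 20.5; length term: −600/48 = −12.5
Tm = 81.5 + (-33.2) + 20.5 − 12.5 = 56.3 → 56.3°C

56.3°C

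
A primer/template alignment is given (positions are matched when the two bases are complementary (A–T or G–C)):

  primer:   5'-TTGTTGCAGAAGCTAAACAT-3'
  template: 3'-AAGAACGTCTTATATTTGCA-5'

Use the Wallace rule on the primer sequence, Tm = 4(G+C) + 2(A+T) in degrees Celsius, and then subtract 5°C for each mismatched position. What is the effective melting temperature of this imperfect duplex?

Primer base counts: A=7, T=6, G=4, C=3 → A+T=13, G+C=7
Perfect-match Tm = 2(13) + 4(7) = 26 + 28 = 54°C
Mismatches (positions where the bases are not complementary): 4 (at positions 3, 12, 13, 19)
Effective Tm = 54 − 4×5 = 54 − 20 = 34°C

34°C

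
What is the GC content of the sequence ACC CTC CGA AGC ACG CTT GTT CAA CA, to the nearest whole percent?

T=5, C=10, G=4, A=7
G+C = 4 + 10 = 14 out of 26 bases
%GC = 14/26 × 100 = 53.85% ≈ 54%

54%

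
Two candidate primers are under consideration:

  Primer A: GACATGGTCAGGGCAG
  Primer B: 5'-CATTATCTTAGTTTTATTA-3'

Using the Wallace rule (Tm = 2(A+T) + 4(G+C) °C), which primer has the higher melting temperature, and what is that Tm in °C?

Primer A: A+T=6, G+C=10 → Tm = 2(6)+4(10) = 52°C
Primer B: A+T=16, G+C=3 → Tm = 2(16)+4(3) = 44°C
52°C vs 44°C → primer A is higher.

Primer A, 52°C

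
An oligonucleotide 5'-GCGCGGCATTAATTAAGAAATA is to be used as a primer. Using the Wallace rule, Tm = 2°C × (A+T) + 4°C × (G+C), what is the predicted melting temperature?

Counting bases: C=3, G=5, T=5, A=9
A+T = 14, G+C = 8
Tm = 4·8 + 2·14 = 32 + 28 = 60°C

60°C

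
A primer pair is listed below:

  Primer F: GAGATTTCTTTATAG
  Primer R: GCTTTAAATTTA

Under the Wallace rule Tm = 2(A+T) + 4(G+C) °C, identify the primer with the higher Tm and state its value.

Primer F: A+T=11, G+C=4 → Tm = 2(11)+4(4) = 38°C
Primer R: A+T=10, G+C=2 → Tm = 2(10)+4(2) = 28°C
38°C vs 28°C → primer F is higher.

Primer F, 38°C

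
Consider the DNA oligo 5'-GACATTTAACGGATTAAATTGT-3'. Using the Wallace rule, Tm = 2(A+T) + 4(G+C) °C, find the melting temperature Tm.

56°C

G=4, A=8, T=8, C=2
So N_AT = 16 and N_GC = 6.
Tm = 4·6 + 2·16 = 24 + 32 = 56°C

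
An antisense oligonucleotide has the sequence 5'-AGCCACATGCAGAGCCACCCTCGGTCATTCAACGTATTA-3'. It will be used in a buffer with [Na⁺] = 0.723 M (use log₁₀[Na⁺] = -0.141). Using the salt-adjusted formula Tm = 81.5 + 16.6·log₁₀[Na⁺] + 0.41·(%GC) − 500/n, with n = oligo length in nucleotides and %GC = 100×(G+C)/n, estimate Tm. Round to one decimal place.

Length n = 39. Base counts: C=13, A=11, T=8, G=7
G+C = 20, so %GC = 20/39 × 100 = 51.282%
Salt term: 16.6 × (-0.141) = -2.341
GC term: 0.41 × 51.282 = 21.026; length term: −500/39 = −12.821
Tm = 81.5 + (-2.341) + 21.026 − 12.821 = 87.364 → 87.4°C

87.4°C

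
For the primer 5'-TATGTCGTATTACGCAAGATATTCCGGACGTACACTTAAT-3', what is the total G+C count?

Scanning the sequence gives C=8, T=13, G=7, A=12.
Total G or C: 7 + 8 = 15

15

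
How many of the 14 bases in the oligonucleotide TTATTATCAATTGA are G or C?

2

Scanning the sequence gives A=5, T=7, G=1, C=1.
Total G or C: 1 + 1 = 2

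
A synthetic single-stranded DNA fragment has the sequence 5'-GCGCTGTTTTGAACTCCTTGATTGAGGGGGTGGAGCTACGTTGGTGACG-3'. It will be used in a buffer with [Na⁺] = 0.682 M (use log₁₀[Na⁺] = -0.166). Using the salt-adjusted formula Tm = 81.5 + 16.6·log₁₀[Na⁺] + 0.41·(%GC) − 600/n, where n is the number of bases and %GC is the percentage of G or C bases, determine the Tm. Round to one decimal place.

89.1°C

Length n = 49. G=19, C=8, A=7, T=15
G+C = 27, so %GC = 27/49 × 100 = 55.102%
Salt term: 16.6 × (-0.166) = -2.756
GC term: 0.41 × 55.102 = 22.592; length term: −600/49 = −12.245
Tm = 81.5 + (-2.756) + 22.592 − 12.245 = 89.091 → 89.1°C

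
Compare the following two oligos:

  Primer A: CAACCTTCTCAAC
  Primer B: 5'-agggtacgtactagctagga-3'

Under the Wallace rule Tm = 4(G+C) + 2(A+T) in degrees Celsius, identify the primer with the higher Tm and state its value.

Primer B, 60°C

Primer A: A+T=7, G+C=6 → Tm = 2(7)+4(6) = 38°C
Primer B: A+T=10, G+C=10 → Tm = 2(10)+4(10) = 60°C
38°C vs 60°C → primer B is higher.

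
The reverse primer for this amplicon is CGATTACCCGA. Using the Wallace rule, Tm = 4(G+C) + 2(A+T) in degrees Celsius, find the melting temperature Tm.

34°C

Base counts: T=2, C=4, A=3, G=2
AT pairs contribute 5, GC pairs contribute 6.
Tm = 2(5) + 4(6) = 10 + 24 = 34°C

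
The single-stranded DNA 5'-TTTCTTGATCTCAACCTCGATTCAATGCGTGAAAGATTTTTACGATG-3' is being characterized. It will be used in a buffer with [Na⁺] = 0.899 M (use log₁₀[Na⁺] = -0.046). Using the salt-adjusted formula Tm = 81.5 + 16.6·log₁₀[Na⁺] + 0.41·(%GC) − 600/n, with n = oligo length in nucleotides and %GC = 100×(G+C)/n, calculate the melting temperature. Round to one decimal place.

Length n = 47. Base counts: G=8, A=12, C=9, T=18
G+C = 17, so %GC = 17/47 × 100 = 36.17%
Salt term: 16.6 × (-0.046) = -0.764
GC term: 0.41 × 36.17 = 14.83; length term: −600/47 = −12.766
Tm = 81.5 + (-0.764) + 14.83 − 12.766 = 82.8 → 82.8°C

82.8°C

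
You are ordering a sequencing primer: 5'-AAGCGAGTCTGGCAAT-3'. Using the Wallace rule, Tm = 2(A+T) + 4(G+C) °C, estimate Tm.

Counting bases: G=5, A=5, C=3, T=3
AT pairs contribute 8, GC pairs contribute 8.
Tm = 2×8 + 4×8 = 48°C

48°C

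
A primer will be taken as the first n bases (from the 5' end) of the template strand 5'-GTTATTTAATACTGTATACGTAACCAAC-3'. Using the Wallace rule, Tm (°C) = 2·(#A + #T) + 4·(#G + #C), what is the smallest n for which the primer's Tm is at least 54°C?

n = 22

First 21 bases: GTTATTTAATACTGTATACGT → Tm = 52°C (< 54°C)
First 22 bases: GTTATTTAATACTGTATACGTA → Tm = 54°C (≥ 54°C)
Each additional base adds 2°C (A/T) or 4°C (G/C), so Tm is non-decreasing in n; n = 22 is the first length to reach 54°C.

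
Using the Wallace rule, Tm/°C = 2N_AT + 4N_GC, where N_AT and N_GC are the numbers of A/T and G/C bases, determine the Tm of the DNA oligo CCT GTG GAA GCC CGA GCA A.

Counting bases: T=2, G=6, A=5, C=6
A+T = 7, G+C = 12
Tm = 4·12 + 2·7 = 48 + 14 = 62°C

62°C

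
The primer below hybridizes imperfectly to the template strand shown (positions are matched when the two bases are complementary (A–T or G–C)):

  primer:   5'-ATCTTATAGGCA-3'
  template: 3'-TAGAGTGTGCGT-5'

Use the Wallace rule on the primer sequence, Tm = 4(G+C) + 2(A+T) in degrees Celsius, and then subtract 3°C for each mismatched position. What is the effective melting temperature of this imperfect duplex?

Primer base counts: A=4, T=4, G=2, C=2 → A+T=8, G+C=4
Perfect-match Tm = 2(8) + 4(4) = 16 + 16 = 32°C
Mismatches (positions where the bases are not complementary): 3 (at positions 5, 7, 9)
Effective Tm = 32 − 3×3 = 32 − 9 = 23°C

23°C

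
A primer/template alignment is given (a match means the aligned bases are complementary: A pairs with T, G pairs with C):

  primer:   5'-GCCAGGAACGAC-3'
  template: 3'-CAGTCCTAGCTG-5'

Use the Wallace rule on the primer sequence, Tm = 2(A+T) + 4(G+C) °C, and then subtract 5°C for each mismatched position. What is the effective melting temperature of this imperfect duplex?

Primer base counts: A=4, T=0, G=4, C=4 → A+T=4, G+C=8
Perfect-match Tm = 2(4) + 4(8) = 8 + 32 = 40°C
Mismatches (positions where the bases are not complementary): 2 (at positions 2, 8)
Effective Tm = 40 − 2×5 = 40 − 10 = 30°C

30°C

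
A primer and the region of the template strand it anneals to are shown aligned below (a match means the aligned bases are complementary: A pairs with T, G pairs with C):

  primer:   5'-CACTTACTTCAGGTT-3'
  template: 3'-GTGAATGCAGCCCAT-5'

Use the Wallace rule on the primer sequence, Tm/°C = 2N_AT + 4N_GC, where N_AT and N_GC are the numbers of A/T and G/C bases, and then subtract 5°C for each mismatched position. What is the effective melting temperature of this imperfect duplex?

Primer base counts: A=3, T=6, G=2, C=4 → A+T=9, G+C=6
Perfect-match Tm = 2(9) + 4(6) = 18 + 24 = 42°C
Mismatches (positions where the bases are not complementary): 3 (at positions 8, 11, 15)
Effective Tm = 42 − 3×5 = 42 − 15 = 27°C

27°C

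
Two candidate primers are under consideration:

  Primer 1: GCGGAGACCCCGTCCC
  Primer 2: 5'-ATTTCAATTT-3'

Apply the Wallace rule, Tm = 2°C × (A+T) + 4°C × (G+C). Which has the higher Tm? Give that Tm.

Primer 1, 58°C

Primer 1: A+T=3, G+C=13 → Tm = 2(3)+4(13) = 58°C
Primer 2: A+T=9, G+C=1 → Tm = 2(9)+4(1) = 22°C
58°C vs 22°C → primer 1 is higher.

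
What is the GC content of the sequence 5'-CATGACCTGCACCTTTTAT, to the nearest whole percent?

Scanning the sequence gives T=7, A=4, G=2, C=6.
G+C = 2 + 6 = 8 out of 19 bases
%GC = 8/19 × 100 = 42.11% ≈ 42%

42%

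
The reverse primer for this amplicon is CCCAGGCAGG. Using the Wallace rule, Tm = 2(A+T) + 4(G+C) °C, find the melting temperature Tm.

Counting bases: G=4, A=2, C=4, T=0
A+T = 2, G+C = 8
Tm = 2×2 + 4×8 = 36°C

36°C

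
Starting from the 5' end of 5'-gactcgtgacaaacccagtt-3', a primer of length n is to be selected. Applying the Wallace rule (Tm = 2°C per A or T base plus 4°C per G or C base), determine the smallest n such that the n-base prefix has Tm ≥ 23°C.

n = 8

First 7 bases: GACTCGT → Tm = 22°C (< 23°C)
First 8 bases: GACTCGTG → Tm = 26°C (≥ 23°C)
Each additional base adds 2°C (A/T) or 4°C (G/C), so Tm is non-decreasing in n; n = 8 is the first length to reach 23°C.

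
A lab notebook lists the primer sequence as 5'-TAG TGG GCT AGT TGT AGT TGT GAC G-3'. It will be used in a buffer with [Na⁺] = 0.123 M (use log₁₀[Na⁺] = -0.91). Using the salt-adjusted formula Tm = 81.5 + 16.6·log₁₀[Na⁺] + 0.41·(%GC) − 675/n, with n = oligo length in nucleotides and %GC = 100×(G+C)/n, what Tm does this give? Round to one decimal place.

Length n = 25. Base counts: G=10, T=9, A=4, C=2
G+C = 12, so %GC = 12/25 × 100 = 48%
Salt term: 16.6 × (-0.91) = -15.106
GC term: 0.41 × 48 = 19.68; length term: −675/25 = −27
Tm = 81.5 + (-15.106) + 19.68 − 27 = 59.074 → 59.1°C

59.1°C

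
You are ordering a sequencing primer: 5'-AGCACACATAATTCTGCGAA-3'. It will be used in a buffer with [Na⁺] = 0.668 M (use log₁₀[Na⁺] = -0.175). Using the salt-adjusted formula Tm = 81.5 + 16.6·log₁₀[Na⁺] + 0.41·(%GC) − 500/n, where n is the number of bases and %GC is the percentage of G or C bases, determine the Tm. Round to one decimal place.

Length n = 20. Base counts: T=4, C=5, A=8, G=3
G+C = 8, so %GC = 8/20 × 100 = 40%
Salt term: 16.6 × (-0.175) = -2.905
GC term: 0.41 × 40 = 16.4; length term: −500/20 = −25
Tm = 81.5 + (-2.905) + 16.4 − 25 = 69.995 → 70.0°C

70.0°C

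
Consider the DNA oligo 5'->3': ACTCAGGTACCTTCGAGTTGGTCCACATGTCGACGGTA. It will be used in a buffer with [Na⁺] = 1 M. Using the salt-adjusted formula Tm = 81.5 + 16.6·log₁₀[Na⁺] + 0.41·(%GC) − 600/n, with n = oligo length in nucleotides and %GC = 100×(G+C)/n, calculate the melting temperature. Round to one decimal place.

87.3°C

Length n = 38. Scanning the sequence gives G=10, T=10, C=10, A=8.
G+C = 20, so %GC = 20/38 × 100 = 52.632%
Salt term: 16.6 × (0) = 0
GC term: 0.41 × 52.632 = 21.579; length term: −600/38 = −15.789
Tm = 81.5 + (0) + 21.579 − 15.789 = 87.29 → 87.3°C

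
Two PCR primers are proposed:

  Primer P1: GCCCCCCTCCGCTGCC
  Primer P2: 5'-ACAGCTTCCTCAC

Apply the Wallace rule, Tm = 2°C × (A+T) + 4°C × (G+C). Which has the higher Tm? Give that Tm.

Primer P1, 60°C

Primer P1: A+T=2, G+C=14 → Tm = 2(2)+4(14) = 60°C
Primer P2: A+T=6, G+C=7 → Tm = 2(6)+4(7) = 40°C
60°C vs 40°C → primer P1 is higher.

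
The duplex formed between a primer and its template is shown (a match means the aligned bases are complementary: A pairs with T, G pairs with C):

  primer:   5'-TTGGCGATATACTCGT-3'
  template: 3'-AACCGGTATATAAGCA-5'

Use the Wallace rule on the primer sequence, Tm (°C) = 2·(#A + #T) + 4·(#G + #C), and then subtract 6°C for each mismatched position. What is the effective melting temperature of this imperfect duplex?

Primer base counts: A=3, T=6, G=4, C=3 → A+T=9, G+C=7
Perfect-match Tm = 2(9) + 4(7) = 18 + 28 = 46°C
Mismatches (positions where the bases are not complementary): 2 (at positions 6, 12)
Effective Tm = 46 − 2×6 = 46 − 12 = 34°C

34°C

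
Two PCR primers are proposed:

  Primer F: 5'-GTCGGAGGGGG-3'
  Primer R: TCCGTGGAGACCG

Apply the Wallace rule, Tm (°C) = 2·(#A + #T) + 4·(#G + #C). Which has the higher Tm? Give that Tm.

Primer R, 44°C

Primer F: A+T=2, G+C=9 → Tm = 2(2)+4(9) = 40°C
Primer R: A+T=4, G+C=9 → Tm = 2(4)+4(9) = 44°C
40°C vs 44°C → primer R is higher.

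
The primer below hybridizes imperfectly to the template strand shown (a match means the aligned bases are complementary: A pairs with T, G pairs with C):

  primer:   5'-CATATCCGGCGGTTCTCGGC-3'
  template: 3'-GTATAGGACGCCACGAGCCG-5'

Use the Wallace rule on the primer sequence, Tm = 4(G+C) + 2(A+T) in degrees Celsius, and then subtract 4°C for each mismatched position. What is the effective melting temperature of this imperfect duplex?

Primer base counts: A=2, T=5, G=6, C=7 → A+T=7, G+C=13
Perfect-match Tm = 2(7) + 4(13) = 14 + 52 = 66°C
Mismatches (positions where the bases are not complementary): 2 (at positions 8, 14)
Effective Tm = 66 − 2×4 = 66 − 8 = 58°C

58°C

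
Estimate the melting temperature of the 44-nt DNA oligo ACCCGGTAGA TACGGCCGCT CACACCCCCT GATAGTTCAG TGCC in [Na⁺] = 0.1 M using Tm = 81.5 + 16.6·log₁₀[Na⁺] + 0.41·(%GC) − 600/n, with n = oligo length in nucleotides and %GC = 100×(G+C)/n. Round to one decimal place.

76.4°C

Length n = 44. Scanning the sequence gives A=9, T=8, C=17, G=10.
G+C = 27, so %GC = 27/44 × 100 = 61.364%
Salt term: 16.6 × (-1) = -16.6
GC term: 0.41 × 61.364 = 25.159; length term: −600/44 = −13.636
Tm = 81.5 + (-16.6) + 25.159 − 13.636 = 76.423 → 76.4°C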